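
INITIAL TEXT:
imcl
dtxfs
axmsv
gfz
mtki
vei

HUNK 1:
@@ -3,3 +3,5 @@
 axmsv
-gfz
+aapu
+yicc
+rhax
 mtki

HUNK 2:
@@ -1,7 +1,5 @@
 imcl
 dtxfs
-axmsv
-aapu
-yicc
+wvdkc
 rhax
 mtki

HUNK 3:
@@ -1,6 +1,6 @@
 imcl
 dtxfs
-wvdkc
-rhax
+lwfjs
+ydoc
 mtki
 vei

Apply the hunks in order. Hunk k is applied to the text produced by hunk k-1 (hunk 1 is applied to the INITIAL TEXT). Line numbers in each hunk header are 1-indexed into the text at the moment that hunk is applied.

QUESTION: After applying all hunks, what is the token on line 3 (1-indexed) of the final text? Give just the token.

Hunk 1: at line 3 remove [gfz] add [aapu,yicc,rhax] -> 8 lines: imcl dtxfs axmsv aapu yicc rhax mtki vei
Hunk 2: at line 1 remove [axmsv,aapu,yicc] add [wvdkc] -> 6 lines: imcl dtxfs wvdkc rhax mtki vei
Hunk 3: at line 1 remove [wvdkc,rhax] add [lwfjs,ydoc] -> 6 lines: imcl dtxfs lwfjs ydoc mtki vei
Final line 3: lwfjs

Answer: lwfjs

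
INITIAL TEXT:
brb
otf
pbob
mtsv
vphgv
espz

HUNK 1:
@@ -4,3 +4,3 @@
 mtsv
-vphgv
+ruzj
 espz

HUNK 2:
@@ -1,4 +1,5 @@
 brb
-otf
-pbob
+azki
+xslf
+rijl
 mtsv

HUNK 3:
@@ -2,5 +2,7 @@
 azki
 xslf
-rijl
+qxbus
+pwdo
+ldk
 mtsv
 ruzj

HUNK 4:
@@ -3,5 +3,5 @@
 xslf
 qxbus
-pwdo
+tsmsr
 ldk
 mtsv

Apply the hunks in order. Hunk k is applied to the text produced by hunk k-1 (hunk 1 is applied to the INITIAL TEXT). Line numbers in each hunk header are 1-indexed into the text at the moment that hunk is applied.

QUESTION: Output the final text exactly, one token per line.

Hunk 1: at line 4 remove [vphgv] add [ruzj] -> 6 lines: brb otf pbob mtsv ruzj espz
Hunk 2: at line 1 remove [otf,pbob] add [azki,xslf,rijl] -> 7 lines: brb azki xslf rijl mtsv ruzj espz
Hunk 3: at line 2 remove [rijl] add [qxbus,pwdo,ldk] -> 9 lines: brb azki xslf qxbus pwdo ldk mtsv ruzj espz
Hunk 4: at line 3 remove [pwdo] add [tsmsr] -> 9 lines: brb azki xslf qxbus tsmsr ldk mtsv ruzj espz

Answer: brb
azki
xslf
qxbus
tsmsr
ldk
mtsv
ruzj
espz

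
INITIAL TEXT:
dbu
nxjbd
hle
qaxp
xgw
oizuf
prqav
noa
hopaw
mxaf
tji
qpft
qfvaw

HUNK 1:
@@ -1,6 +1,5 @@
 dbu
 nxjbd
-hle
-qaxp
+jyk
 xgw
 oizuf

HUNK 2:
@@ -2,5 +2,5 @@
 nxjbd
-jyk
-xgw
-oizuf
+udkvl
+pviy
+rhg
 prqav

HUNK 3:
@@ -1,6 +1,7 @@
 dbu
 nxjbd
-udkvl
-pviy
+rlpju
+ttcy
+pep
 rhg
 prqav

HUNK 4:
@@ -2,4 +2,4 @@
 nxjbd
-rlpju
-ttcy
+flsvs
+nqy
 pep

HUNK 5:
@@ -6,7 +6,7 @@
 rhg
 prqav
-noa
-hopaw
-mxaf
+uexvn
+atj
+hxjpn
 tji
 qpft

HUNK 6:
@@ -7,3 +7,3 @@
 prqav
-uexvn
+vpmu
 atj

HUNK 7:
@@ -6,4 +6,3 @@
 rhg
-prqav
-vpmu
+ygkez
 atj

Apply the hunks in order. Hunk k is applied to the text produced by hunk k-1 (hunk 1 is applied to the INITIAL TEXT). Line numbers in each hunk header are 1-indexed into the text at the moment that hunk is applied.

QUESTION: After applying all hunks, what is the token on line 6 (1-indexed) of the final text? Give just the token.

Answer: rhg

Derivation:
Hunk 1: at line 1 remove [hle,qaxp] add [jyk] -> 12 lines: dbu nxjbd jyk xgw oizuf prqav noa hopaw mxaf tji qpft qfvaw
Hunk 2: at line 2 remove [jyk,xgw,oizuf] add [udkvl,pviy,rhg] -> 12 lines: dbu nxjbd udkvl pviy rhg prqav noa hopaw mxaf tji qpft qfvaw
Hunk 3: at line 1 remove [udkvl,pviy] add [rlpju,ttcy,pep] -> 13 lines: dbu nxjbd rlpju ttcy pep rhg prqav noa hopaw mxaf tji qpft qfvaw
Hunk 4: at line 2 remove [rlpju,ttcy] add [flsvs,nqy] -> 13 lines: dbu nxjbd flsvs nqy pep rhg prqav noa hopaw mxaf tji qpft qfvaw
Hunk 5: at line 6 remove [noa,hopaw,mxaf] add [uexvn,atj,hxjpn] -> 13 lines: dbu nxjbd flsvs nqy pep rhg prqav uexvn atj hxjpn tji qpft qfvaw
Hunk 6: at line 7 remove [uexvn] add [vpmu] -> 13 lines: dbu nxjbd flsvs nqy pep rhg prqav vpmu atj hxjpn tji qpft qfvaw
Hunk 7: at line 6 remove [prqav,vpmu] add [ygkez] -> 12 lines: dbu nxjbd flsvs nqy pep rhg ygkez atj hxjpn tji qpft qfvaw
Final line 6: rhg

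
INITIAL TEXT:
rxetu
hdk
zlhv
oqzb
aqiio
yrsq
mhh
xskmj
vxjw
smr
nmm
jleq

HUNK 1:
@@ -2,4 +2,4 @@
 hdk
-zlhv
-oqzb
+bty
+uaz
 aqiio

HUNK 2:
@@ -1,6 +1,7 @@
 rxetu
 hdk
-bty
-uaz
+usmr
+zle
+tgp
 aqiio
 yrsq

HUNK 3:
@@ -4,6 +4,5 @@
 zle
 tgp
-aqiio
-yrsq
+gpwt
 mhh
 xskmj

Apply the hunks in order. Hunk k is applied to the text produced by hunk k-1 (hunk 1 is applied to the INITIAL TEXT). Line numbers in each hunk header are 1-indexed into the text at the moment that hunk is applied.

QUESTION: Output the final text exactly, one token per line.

Answer: rxetu
hdk
usmr
zle
tgp
gpwt
mhh
xskmj
vxjw
smr
nmm
jleq

Derivation:
Hunk 1: at line 2 remove [zlhv,oqzb] add [bty,uaz] -> 12 lines: rxetu hdk bty uaz aqiio yrsq mhh xskmj vxjw smr nmm jleq
Hunk 2: at line 1 remove [bty,uaz] add [usmr,zle,tgp] -> 13 lines: rxetu hdk usmr zle tgp aqiio yrsq mhh xskmj vxjw smr nmm jleq
Hunk 3: at line 4 remove [aqiio,yrsq] add [gpwt] -> 12 lines: rxetu hdk usmr zle tgp gpwt mhh xskmj vxjw smr nmm jleq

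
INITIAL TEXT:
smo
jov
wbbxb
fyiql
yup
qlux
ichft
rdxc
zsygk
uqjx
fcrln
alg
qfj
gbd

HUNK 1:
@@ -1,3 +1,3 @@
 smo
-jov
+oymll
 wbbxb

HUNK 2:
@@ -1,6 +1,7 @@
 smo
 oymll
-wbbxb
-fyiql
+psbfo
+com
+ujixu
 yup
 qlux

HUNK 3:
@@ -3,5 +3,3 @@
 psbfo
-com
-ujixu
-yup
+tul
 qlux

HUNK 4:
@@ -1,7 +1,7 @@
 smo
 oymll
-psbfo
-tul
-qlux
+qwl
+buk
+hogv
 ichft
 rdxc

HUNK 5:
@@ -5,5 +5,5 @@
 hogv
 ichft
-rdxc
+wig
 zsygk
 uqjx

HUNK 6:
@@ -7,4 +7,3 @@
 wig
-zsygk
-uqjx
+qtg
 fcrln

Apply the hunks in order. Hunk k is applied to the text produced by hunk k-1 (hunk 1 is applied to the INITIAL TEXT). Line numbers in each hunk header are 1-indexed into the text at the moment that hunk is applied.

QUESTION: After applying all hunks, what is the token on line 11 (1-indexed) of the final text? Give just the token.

Answer: qfj

Derivation:
Hunk 1: at line 1 remove [jov] add [oymll] -> 14 lines: smo oymll wbbxb fyiql yup qlux ichft rdxc zsygk uqjx fcrln alg qfj gbd
Hunk 2: at line 1 remove [wbbxb,fyiql] add [psbfo,com,ujixu] -> 15 lines: smo oymll psbfo com ujixu yup qlux ichft rdxc zsygk uqjx fcrln alg qfj gbd
Hunk 3: at line 3 remove [com,ujixu,yup] add [tul] -> 13 lines: smo oymll psbfo tul qlux ichft rdxc zsygk uqjx fcrln alg qfj gbd
Hunk 4: at line 1 remove [psbfo,tul,qlux] add [qwl,buk,hogv] -> 13 lines: smo oymll qwl buk hogv ichft rdxc zsygk uqjx fcrln alg qfj gbd
Hunk 5: at line 5 remove [rdxc] add [wig] -> 13 lines: smo oymll qwl buk hogv ichft wig zsygk uqjx fcrln alg qfj gbd
Hunk 6: at line 7 remove [zsygk,uqjx] add [qtg] -> 12 lines: smo oymll qwl buk hogv ichft wig qtg fcrln alg qfj gbd
Final line 11: qfj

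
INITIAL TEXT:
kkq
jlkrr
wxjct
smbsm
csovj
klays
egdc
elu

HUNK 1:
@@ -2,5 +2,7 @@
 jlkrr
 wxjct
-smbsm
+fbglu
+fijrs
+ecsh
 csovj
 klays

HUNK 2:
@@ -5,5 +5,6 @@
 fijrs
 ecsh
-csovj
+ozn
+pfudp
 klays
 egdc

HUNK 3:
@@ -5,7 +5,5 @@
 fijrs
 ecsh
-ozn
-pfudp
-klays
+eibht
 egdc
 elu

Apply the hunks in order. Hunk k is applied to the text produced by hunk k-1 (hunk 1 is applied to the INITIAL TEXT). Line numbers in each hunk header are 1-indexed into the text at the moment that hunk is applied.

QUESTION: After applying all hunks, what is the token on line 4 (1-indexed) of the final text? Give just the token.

Hunk 1: at line 2 remove [smbsm] add [fbglu,fijrs,ecsh] -> 10 lines: kkq jlkrr wxjct fbglu fijrs ecsh csovj klays egdc elu
Hunk 2: at line 5 remove [csovj] add [ozn,pfudp] -> 11 lines: kkq jlkrr wxjct fbglu fijrs ecsh ozn pfudp klays egdc elu
Hunk 3: at line 5 remove [ozn,pfudp,klays] add [eibht] -> 9 lines: kkq jlkrr wxjct fbglu fijrs ecsh eibht egdc elu
Final line 4: fbglu

Answer: fbglu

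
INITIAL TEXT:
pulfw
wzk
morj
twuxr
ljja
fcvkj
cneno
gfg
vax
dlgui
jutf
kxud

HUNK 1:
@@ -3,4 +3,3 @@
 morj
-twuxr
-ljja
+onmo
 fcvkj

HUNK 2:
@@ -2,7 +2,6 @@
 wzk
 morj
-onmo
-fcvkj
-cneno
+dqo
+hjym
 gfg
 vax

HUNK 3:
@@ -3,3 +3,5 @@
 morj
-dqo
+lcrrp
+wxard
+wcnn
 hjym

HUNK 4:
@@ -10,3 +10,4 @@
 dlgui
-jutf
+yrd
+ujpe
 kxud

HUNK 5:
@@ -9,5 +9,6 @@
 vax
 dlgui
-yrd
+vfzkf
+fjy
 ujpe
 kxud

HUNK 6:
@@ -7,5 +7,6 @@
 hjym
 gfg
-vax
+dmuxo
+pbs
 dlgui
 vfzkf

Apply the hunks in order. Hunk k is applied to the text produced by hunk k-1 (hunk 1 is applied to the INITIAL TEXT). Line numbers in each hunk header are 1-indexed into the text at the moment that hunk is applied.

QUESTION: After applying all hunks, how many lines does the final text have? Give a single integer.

Answer: 15

Derivation:
Hunk 1: at line 3 remove [twuxr,ljja] add [onmo] -> 11 lines: pulfw wzk morj onmo fcvkj cneno gfg vax dlgui jutf kxud
Hunk 2: at line 2 remove [onmo,fcvkj,cneno] add [dqo,hjym] -> 10 lines: pulfw wzk morj dqo hjym gfg vax dlgui jutf kxud
Hunk 3: at line 3 remove [dqo] add [lcrrp,wxard,wcnn] -> 12 lines: pulfw wzk morj lcrrp wxard wcnn hjym gfg vax dlgui jutf kxud
Hunk 4: at line 10 remove [jutf] add [yrd,ujpe] -> 13 lines: pulfw wzk morj lcrrp wxard wcnn hjym gfg vax dlgui yrd ujpe kxud
Hunk 5: at line 9 remove [yrd] add [vfzkf,fjy] -> 14 lines: pulfw wzk morj lcrrp wxard wcnn hjym gfg vax dlgui vfzkf fjy ujpe kxud
Hunk 6: at line 7 remove [vax] add [dmuxo,pbs] -> 15 lines: pulfw wzk morj lcrrp wxard wcnn hjym gfg dmuxo pbs dlgui vfzkf fjy ujpe kxud
Final line count: 15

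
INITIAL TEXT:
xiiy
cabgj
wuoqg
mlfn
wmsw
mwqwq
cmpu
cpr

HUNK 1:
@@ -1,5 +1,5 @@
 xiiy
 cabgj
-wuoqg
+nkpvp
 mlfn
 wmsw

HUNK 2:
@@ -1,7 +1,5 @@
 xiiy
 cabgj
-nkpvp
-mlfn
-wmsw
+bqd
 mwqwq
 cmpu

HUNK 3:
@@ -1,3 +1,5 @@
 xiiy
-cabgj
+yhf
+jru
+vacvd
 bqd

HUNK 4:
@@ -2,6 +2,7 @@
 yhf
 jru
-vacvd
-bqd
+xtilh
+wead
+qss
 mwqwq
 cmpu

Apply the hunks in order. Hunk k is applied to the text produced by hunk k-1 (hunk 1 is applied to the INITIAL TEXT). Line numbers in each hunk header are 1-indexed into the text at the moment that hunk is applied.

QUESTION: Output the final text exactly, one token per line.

Answer: xiiy
yhf
jru
xtilh
wead
qss
mwqwq
cmpu
cpr

Derivation:
Hunk 1: at line 1 remove [wuoqg] add [nkpvp] -> 8 lines: xiiy cabgj nkpvp mlfn wmsw mwqwq cmpu cpr
Hunk 2: at line 1 remove [nkpvp,mlfn,wmsw] add [bqd] -> 6 lines: xiiy cabgj bqd mwqwq cmpu cpr
Hunk 3: at line 1 remove [cabgj] add [yhf,jru,vacvd] -> 8 lines: xiiy yhf jru vacvd bqd mwqwq cmpu cpr
Hunk 4: at line 2 remove [vacvd,bqd] add [xtilh,wead,qss] -> 9 lines: xiiy yhf jru xtilh wead qss mwqwq cmpu cpr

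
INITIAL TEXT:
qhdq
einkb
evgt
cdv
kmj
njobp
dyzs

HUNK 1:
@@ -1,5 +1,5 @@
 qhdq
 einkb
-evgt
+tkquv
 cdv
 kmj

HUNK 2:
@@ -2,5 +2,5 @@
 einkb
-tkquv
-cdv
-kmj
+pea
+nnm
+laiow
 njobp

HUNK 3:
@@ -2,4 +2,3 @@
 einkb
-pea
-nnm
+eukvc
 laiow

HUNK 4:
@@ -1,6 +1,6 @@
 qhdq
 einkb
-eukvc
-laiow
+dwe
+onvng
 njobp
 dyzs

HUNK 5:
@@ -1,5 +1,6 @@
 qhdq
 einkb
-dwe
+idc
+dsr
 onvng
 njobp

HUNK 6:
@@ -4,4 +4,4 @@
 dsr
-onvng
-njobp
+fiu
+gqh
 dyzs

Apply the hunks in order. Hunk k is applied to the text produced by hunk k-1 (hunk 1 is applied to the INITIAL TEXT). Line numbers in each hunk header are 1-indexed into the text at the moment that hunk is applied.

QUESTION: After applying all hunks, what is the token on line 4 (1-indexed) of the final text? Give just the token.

Answer: dsr

Derivation:
Hunk 1: at line 1 remove [evgt] add [tkquv] -> 7 lines: qhdq einkb tkquv cdv kmj njobp dyzs
Hunk 2: at line 2 remove [tkquv,cdv,kmj] add [pea,nnm,laiow] -> 7 lines: qhdq einkb pea nnm laiow njobp dyzs
Hunk 3: at line 2 remove [pea,nnm] add [eukvc] -> 6 lines: qhdq einkb eukvc laiow njobp dyzs
Hunk 4: at line 1 remove [eukvc,laiow] add [dwe,onvng] -> 6 lines: qhdq einkb dwe onvng njobp dyzs
Hunk 5: at line 1 remove [dwe] add [idc,dsr] -> 7 lines: qhdq einkb idc dsr onvng njobp dyzs
Hunk 6: at line 4 remove [onvng,njobp] add [fiu,gqh] -> 7 lines: qhdq einkb idc dsr fiu gqh dyzs
Final line 4: dsr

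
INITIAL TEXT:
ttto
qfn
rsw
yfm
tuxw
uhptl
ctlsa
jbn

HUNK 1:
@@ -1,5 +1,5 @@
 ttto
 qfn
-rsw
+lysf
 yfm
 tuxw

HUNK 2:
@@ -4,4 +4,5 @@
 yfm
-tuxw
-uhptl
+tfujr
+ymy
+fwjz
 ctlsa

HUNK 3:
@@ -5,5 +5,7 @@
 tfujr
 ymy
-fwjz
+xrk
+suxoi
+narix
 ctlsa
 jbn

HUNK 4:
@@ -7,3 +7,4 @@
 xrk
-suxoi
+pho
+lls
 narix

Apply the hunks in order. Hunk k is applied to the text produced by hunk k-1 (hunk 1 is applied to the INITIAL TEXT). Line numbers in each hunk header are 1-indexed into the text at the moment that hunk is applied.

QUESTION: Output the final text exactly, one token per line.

Hunk 1: at line 1 remove [rsw] add [lysf] -> 8 lines: ttto qfn lysf yfm tuxw uhptl ctlsa jbn
Hunk 2: at line 4 remove [tuxw,uhptl] add [tfujr,ymy,fwjz] -> 9 lines: ttto qfn lysf yfm tfujr ymy fwjz ctlsa jbn
Hunk 3: at line 5 remove [fwjz] add [xrk,suxoi,narix] -> 11 lines: ttto qfn lysf yfm tfujr ymy xrk suxoi narix ctlsa jbn
Hunk 4: at line 7 remove [suxoi] add [pho,lls] -> 12 lines: ttto qfn lysf yfm tfujr ymy xrk pho lls narix ctlsa jbn

Answer: ttto
qfn
lysf
yfm
tfujr
ymy
xrk
pho
lls
narix
ctlsa
jbn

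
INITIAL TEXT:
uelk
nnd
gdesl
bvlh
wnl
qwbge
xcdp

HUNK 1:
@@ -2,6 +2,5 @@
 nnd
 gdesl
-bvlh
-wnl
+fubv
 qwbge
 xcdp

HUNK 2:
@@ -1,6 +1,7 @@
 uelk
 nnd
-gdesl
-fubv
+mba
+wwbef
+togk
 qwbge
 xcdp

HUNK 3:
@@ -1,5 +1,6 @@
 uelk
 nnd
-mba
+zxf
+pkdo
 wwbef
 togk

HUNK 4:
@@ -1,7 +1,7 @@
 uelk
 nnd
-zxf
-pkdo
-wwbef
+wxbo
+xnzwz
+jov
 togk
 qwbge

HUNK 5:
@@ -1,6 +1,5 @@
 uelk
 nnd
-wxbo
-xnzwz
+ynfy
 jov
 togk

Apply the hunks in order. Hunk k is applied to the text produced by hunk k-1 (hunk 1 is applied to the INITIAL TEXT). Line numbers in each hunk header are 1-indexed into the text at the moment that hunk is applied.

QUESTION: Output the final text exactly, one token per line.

Hunk 1: at line 2 remove [bvlh,wnl] add [fubv] -> 6 lines: uelk nnd gdesl fubv qwbge xcdp
Hunk 2: at line 1 remove [gdesl,fubv] add [mba,wwbef,togk] -> 7 lines: uelk nnd mba wwbef togk qwbge xcdp
Hunk 3: at line 1 remove [mba] add [zxf,pkdo] -> 8 lines: uelk nnd zxf pkdo wwbef togk qwbge xcdp
Hunk 4: at line 1 remove [zxf,pkdo,wwbef] add [wxbo,xnzwz,jov] -> 8 lines: uelk nnd wxbo xnzwz jov togk qwbge xcdp
Hunk 5: at line 1 remove [wxbo,xnzwz] add [ynfy] -> 7 lines: uelk nnd ynfy jov togk qwbge xcdp

Answer: uelk
nnd
ynfy
jov
togk
qwbge
xcdp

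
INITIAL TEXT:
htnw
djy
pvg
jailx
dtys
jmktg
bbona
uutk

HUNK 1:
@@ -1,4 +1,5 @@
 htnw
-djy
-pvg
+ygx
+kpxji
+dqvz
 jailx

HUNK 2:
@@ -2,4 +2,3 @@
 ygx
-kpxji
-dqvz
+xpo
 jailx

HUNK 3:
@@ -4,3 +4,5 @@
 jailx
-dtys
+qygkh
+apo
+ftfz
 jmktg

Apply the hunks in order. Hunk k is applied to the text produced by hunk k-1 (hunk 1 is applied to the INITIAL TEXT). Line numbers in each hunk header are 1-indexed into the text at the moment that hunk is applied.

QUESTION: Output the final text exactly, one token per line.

Hunk 1: at line 1 remove [djy,pvg] add [ygx,kpxji,dqvz] -> 9 lines: htnw ygx kpxji dqvz jailx dtys jmktg bbona uutk
Hunk 2: at line 2 remove [kpxji,dqvz] add [xpo] -> 8 lines: htnw ygx xpo jailx dtys jmktg bbona uutk
Hunk 3: at line 4 remove [dtys] add [qygkh,apo,ftfz] -> 10 lines: htnw ygx xpo jailx qygkh apo ftfz jmktg bbona uutk

Answer: htnw
ygx
xpo
jailx
qygkh
apo
ftfz
jmktg
bbona
uutk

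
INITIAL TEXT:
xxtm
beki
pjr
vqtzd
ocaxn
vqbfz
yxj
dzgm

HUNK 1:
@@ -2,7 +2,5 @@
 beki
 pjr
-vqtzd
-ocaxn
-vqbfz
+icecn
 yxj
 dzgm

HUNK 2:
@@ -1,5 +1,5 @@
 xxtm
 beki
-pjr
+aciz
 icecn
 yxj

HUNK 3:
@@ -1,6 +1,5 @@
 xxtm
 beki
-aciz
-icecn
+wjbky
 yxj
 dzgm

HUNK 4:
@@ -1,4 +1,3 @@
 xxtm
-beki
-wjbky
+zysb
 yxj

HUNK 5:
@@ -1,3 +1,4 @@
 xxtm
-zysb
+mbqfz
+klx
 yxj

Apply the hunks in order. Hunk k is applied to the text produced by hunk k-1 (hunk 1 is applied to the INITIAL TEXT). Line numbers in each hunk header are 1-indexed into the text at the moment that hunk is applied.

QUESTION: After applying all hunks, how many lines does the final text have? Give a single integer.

Hunk 1: at line 2 remove [vqtzd,ocaxn,vqbfz] add [icecn] -> 6 lines: xxtm beki pjr icecn yxj dzgm
Hunk 2: at line 1 remove [pjr] add [aciz] -> 6 lines: xxtm beki aciz icecn yxj dzgm
Hunk 3: at line 1 remove [aciz,icecn] add [wjbky] -> 5 lines: xxtm beki wjbky yxj dzgm
Hunk 4: at line 1 remove [beki,wjbky] add [zysb] -> 4 lines: xxtm zysb yxj dzgm
Hunk 5: at line 1 remove [zysb] add [mbqfz,klx] -> 5 lines: xxtm mbqfz klx yxj dzgm
Final line count: 5

Answer: 5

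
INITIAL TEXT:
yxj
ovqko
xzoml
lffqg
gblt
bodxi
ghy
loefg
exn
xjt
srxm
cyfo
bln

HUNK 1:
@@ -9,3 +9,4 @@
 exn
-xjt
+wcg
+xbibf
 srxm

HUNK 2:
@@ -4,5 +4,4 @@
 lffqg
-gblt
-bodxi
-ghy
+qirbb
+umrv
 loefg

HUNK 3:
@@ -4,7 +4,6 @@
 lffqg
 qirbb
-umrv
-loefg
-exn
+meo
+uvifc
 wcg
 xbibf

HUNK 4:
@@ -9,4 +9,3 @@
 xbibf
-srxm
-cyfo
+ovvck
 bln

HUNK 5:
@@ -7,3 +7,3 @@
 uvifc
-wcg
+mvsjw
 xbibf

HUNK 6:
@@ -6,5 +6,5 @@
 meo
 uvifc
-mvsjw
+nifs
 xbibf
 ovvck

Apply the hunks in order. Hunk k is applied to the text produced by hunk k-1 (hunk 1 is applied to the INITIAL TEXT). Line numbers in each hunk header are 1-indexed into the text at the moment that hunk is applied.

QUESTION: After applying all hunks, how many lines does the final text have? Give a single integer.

Hunk 1: at line 9 remove [xjt] add [wcg,xbibf] -> 14 lines: yxj ovqko xzoml lffqg gblt bodxi ghy loefg exn wcg xbibf srxm cyfo bln
Hunk 2: at line 4 remove [gblt,bodxi,ghy] add [qirbb,umrv] -> 13 lines: yxj ovqko xzoml lffqg qirbb umrv loefg exn wcg xbibf srxm cyfo bln
Hunk 3: at line 4 remove [umrv,loefg,exn] add [meo,uvifc] -> 12 lines: yxj ovqko xzoml lffqg qirbb meo uvifc wcg xbibf srxm cyfo bln
Hunk 4: at line 9 remove [srxm,cyfo] add [ovvck] -> 11 lines: yxj ovqko xzoml lffqg qirbb meo uvifc wcg xbibf ovvck bln
Hunk 5: at line 7 remove [wcg] add [mvsjw] -> 11 lines: yxj ovqko xzoml lffqg qirbb meo uvifc mvsjw xbibf ovvck bln
Hunk 6: at line 6 remove [mvsjw] add [nifs] -> 11 lines: yxj ovqko xzoml lffqg qirbb meo uvifc nifs xbibf ovvck bln
Final line count: 11

Answer: 11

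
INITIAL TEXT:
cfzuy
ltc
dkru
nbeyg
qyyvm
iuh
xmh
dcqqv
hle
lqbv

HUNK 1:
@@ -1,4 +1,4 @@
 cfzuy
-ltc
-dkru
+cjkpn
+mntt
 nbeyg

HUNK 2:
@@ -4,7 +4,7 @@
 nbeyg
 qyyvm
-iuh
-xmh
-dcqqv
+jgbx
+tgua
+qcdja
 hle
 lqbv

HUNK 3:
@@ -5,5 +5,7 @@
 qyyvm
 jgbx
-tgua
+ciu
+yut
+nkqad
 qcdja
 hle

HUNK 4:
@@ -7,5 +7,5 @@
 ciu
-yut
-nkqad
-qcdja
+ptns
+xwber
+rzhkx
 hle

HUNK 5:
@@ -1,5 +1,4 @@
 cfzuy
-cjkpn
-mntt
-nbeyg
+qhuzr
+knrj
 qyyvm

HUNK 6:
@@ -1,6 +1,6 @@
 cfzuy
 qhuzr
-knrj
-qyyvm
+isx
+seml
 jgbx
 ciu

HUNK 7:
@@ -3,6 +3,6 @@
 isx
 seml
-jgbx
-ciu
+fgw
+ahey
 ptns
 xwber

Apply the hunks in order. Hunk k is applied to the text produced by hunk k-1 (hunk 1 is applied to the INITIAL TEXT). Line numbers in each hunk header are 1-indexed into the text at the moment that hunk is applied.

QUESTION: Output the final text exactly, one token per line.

Hunk 1: at line 1 remove [ltc,dkru] add [cjkpn,mntt] -> 10 lines: cfzuy cjkpn mntt nbeyg qyyvm iuh xmh dcqqv hle lqbv
Hunk 2: at line 4 remove [iuh,xmh,dcqqv] add [jgbx,tgua,qcdja] -> 10 lines: cfzuy cjkpn mntt nbeyg qyyvm jgbx tgua qcdja hle lqbv
Hunk 3: at line 5 remove [tgua] add [ciu,yut,nkqad] -> 12 lines: cfzuy cjkpn mntt nbeyg qyyvm jgbx ciu yut nkqad qcdja hle lqbv
Hunk 4: at line 7 remove [yut,nkqad,qcdja] add [ptns,xwber,rzhkx] -> 12 lines: cfzuy cjkpn mntt nbeyg qyyvm jgbx ciu ptns xwber rzhkx hle lqbv
Hunk 5: at line 1 remove [cjkpn,mntt,nbeyg] add [qhuzr,knrj] -> 11 lines: cfzuy qhuzr knrj qyyvm jgbx ciu ptns xwber rzhkx hle lqbv
Hunk 6: at line 1 remove [knrj,qyyvm] add [isx,seml] -> 11 lines: cfzuy qhuzr isx seml jgbx ciu ptns xwber rzhkx hle lqbv
Hunk 7: at line 3 remove [jgbx,ciu] add [fgw,ahey] -> 11 lines: cfzuy qhuzr isx seml fgw ahey ptns xwber rzhkx hle lqbv

Answer: cfzuy
qhuzr
isx
seml
fgw
ahey
ptns
xwber
rzhkx
hle
lqbv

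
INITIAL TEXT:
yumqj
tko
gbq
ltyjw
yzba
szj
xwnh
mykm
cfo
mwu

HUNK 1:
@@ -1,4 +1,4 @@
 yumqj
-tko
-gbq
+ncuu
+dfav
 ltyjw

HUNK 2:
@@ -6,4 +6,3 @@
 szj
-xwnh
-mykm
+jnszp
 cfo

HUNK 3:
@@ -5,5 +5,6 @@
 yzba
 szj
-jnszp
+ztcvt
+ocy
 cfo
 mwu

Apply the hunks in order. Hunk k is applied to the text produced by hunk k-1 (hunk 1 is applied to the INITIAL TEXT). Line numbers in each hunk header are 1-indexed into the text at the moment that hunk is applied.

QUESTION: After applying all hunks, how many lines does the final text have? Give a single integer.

Hunk 1: at line 1 remove [tko,gbq] add [ncuu,dfav] -> 10 lines: yumqj ncuu dfav ltyjw yzba szj xwnh mykm cfo mwu
Hunk 2: at line 6 remove [xwnh,mykm] add [jnszp] -> 9 lines: yumqj ncuu dfav ltyjw yzba szj jnszp cfo mwu
Hunk 3: at line 5 remove [jnszp] add [ztcvt,ocy] -> 10 lines: yumqj ncuu dfav ltyjw yzba szj ztcvt ocy cfo mwu
Final line count: 10

Answer: 10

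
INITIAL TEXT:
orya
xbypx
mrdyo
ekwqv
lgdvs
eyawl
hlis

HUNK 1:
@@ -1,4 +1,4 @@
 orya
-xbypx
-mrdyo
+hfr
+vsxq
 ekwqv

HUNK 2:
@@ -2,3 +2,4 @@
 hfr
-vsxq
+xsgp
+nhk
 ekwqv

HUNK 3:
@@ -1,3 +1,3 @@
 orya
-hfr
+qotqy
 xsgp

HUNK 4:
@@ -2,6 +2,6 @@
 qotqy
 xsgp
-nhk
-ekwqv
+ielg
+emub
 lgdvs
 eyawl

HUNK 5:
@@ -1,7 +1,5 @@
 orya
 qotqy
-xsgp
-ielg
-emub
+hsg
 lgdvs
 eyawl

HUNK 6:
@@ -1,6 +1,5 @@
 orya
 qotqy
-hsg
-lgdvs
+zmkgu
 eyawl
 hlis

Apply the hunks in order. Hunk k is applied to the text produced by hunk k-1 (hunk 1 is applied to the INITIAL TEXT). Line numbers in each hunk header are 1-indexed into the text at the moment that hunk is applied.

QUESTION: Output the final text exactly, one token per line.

Hunk 1: at line 1 remove [xbypx,mrdyo] add [hfr,vsxq] -> 7 lines: orya hfr vsxq ekwqv lgdvs eyawl hlis
Hunk 2: at line 2 remove [vsxq] add [xsgp,nhk] -> 8 lines: orya hfr xsgp nhk ekwqv lgdvs eyawl hlis
Hunk 3: at line 1 remove [hfr] add [qotqy] -> 8 lines: orya qotqy xsgp nhk ekwqv lgdvs eyawl hlis
Hunk 4: at line 2 remove [nhk,ekwqv] add [ielg,emub] -> 8 lines: orya qotqy xsgp ielg emub lgdvs eyawl hlis
Hunk 5: at line 1 remove [xsgp,ielg,emub] add [hsg] -> 6 lines: orya qotqy hsg lgdvs eyawl hlis
Hunk 6: at line 1 remove [hsg,lgdvs] add [zmkgu] -> 5 lines: orya qotqy zmkgu eyawl hlis

Answer: orya
qotqy
zmkgu
eyawl
hlis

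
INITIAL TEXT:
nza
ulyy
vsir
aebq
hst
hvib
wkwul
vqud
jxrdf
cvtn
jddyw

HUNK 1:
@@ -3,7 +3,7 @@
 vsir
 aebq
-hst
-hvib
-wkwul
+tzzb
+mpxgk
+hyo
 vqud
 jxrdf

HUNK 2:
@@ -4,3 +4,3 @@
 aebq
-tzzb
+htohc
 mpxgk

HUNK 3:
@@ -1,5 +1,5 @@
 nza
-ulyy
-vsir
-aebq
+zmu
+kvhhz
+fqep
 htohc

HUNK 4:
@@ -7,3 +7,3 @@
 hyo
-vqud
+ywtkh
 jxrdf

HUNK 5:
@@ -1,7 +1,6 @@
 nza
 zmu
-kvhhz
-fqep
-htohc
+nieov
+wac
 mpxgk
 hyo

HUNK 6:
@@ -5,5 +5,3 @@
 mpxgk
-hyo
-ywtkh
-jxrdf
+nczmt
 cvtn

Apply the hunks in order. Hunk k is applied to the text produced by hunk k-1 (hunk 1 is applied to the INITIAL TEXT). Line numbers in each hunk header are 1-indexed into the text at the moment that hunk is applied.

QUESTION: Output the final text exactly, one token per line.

Hunk 1: at line 3 remove [hst,hvib,wkwul] add [tzzb,mpxgk,hyo] -> 11 lines: nza ulyy vsir aebq tzzb mpxgk hyo vqud jxrdf cvtn jddyw
Hunk 2: at line 4 remove [tzzb] add [htohc] -> 11 lines: nza ulyy vsir aebq htohc mpxgk hyo vqud jxrdf cvtn jddyw
Hunk 3: at line 1 remove [ulyy,vsir,aebq] add [zmu,kvhhz,fqep] -> 11 lines: nza zmu kvhhz fqep htohc mpxgk hyo vqud jxrdf cvtn jddyw
Hunk 4: at line 7 remove [vqud] add [ywtkh] -> 11 lines: nza zmu kvhhz fqep htohc mpxgk hyo ywtkh jxrdf cvtn jddyw
Hunk 5: at line 1 remove [kvhhz,fqep,htohc] add [nieov,wac] -> 10 lines: nza zmu nieov wac mpxgk hyo ywtkh jxrdf cvtn jddyw
Hunk 6: at line 5 remove [hyo,ywtkh,jxrdf] add [nczmt] -> 8 lines: nza zmu nieov wac mpxgk nczmt cvtn jddyw

Answer: nza
zmu
nieov
wac
mpxgk
nczmt
cvtn
jddyw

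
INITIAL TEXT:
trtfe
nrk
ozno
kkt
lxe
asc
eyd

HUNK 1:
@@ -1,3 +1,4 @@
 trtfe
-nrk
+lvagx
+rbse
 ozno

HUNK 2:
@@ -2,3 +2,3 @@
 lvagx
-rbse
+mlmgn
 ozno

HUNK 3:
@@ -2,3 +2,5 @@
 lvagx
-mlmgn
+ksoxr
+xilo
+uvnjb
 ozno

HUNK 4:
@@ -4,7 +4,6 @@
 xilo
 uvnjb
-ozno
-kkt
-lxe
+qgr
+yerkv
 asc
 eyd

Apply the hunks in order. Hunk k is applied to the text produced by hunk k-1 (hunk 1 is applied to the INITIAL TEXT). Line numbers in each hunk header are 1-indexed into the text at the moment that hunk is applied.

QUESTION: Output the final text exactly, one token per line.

Hunk 1: at line 1 remove [nrk] add [lvagx,rbse] -> 8 lines: trtfe lvagx rbse ozno kkt lxe asc eyd
Hunk 2: at line 2 remove [rbse] add [mlmgn] -> 8 lines: trtfe lvagx mlmgn ozno kkt lxe asc eyd
Hunk 3: at line 2 remove [mlmgn] add [ksoxr,xilo,uvnjb] -> 10 lines: trtfe lvagx ksoxr xilo uvnjb ozno kkt lxe asc eyd
Hunk 4: at line 4 remove [ozno,kkt,lxe] add [qgr,yerkv] -> 9 lines: trtfe lvagx ksoxr xilo uvnjb qgr yerkv asc eyd

Answer: trtfe
lvagx
ksoxr
xilo
uvnjb
qgr
yerkv
asc
eyd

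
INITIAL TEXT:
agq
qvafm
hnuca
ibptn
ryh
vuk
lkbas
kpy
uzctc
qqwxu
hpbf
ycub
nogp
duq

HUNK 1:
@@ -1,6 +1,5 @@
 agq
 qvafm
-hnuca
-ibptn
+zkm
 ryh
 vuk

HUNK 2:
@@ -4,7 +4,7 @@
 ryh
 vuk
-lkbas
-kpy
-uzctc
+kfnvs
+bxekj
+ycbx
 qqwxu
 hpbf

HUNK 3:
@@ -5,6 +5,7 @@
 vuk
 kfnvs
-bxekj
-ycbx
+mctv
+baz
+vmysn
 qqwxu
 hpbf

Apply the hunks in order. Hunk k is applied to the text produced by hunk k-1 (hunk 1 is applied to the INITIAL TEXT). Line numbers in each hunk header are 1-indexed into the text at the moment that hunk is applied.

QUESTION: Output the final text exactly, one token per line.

Hunk 1: at line 1 remove [hnuca,ibptn] add [zkm] -> 13 lines: agq qvafm zkm ryh vuk lkbas kpy uzctc qqwxu hpbf ycub nogp duq
Hunk 2: at line 4 remove [lkbas,kpy,uzctc] add [kfnvs,bxekj,ycbx] -> 13 lines: agq qvafm zkm ryh vuk kfnvs bxekj ycbx qqwxu hpbf ycub nogp duq
Hunk 3: at line 5 remove [bxekj,ycbx] add [mctv,baz,vmysn] -> 14 lines: agq qvafm zkm ryh vuk kfnvs mctv baz vmysn qqwxu hpbf ycub nogp duq

Answer: agq
qvafm
zkm
ryh
vuk
kfnvs
mctv
baz
vmysn
qqwxu
hpbf
ycub
nogp
duq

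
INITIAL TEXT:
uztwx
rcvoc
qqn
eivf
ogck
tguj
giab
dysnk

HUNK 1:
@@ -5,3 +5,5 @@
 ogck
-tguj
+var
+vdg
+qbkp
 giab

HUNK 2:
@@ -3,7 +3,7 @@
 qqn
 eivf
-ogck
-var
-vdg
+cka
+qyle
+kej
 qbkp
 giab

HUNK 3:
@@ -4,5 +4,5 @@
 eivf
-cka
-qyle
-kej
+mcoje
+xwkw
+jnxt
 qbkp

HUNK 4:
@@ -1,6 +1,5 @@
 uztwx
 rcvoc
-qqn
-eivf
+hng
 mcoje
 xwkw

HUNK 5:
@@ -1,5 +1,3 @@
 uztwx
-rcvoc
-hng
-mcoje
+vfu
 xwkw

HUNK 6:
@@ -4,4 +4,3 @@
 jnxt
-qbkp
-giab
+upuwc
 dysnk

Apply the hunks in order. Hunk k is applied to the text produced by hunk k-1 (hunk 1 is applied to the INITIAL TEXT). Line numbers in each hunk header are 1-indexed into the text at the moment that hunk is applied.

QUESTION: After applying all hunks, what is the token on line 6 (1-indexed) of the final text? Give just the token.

Answer: dysnk

Derivation:
Hunk 1: at line 5 remove [tguj] add [var,vdg,qbkp] -> 10 lines: uztwx rcvoc qqn eivf ogck var vdg qbkp giab dysnk
Hunk 2: at line 3 remove [ogck,var,vdg] add [cka,qyle,kej] -> 10 lines: uztwx rcvoc qqn eivf cka qyle kej qbkp giab dysnk
Hunk 3: at line 4 remove [cka,qyle,kej] add [mcoje,xwkw,jnxt] -> 10 lines: uztwx rcvoc qqn eivf mcoje xwkw jnxt qbkp giab dysnk
Hunk 4: at line 1 remove [qqn,eivf] add [hng] -> 9 lines: uztwx rcvoc hng mcoje xwkw jnxt qbkp giab dysnk
Hunk 5: at line 1 remove [rcvoc,hng,mcoje] add [vfu] -> 7 lines: uztwx vfu xwkw jnxt qbkp giab dysnk
Hunk 6: at line 4 remove [qbkp,giab] add [upuwc] -> 6 lines: uztwx vfu xwkw jnxt upuwc dysnk
Final line 6: dysnk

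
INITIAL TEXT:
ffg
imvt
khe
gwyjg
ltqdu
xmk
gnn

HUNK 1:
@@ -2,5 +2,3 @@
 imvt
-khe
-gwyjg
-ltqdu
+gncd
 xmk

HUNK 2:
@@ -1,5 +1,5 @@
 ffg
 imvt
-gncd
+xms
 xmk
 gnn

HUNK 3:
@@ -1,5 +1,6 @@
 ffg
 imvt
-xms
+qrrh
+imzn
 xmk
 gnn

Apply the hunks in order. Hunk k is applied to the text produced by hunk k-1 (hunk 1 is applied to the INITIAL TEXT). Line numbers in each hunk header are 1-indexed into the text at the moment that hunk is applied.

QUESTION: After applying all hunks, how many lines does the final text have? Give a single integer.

Hunk 1: at line 2 remove [khe,gwyjg,ltqdu] add [gncd] -> 5 lines: ffg imvt gncd xmk gnn
Hunk 2: at line 1 remove [gncd] add [xms] -> 5 lines: ffg imvt xms xmk gnn
Hunk 3: at line 1 remove [xms] add [qrrh,imzn] -> 6 lines: ffg imvt qrrh imzn xmk gnn
Final line count: 6

Answer: 6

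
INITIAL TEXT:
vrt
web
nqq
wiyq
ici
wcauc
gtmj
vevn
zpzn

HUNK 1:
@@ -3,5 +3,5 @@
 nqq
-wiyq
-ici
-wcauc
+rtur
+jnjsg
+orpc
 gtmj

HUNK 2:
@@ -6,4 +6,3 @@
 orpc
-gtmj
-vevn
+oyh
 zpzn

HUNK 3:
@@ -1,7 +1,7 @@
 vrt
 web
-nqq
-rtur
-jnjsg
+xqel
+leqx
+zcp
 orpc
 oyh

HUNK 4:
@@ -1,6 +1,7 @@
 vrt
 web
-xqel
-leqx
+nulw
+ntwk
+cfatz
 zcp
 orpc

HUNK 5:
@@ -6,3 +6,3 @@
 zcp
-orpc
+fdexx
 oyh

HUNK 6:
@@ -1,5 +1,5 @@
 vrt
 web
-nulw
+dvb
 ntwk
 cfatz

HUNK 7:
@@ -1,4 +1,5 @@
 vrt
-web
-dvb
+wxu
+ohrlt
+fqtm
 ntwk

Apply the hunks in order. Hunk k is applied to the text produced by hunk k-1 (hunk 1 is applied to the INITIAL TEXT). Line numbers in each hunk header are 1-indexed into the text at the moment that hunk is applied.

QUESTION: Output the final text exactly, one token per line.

Hunk 1: at line 3 remove [wiyq,ici,wcauc] add [rtur,jnjsg,orpc] -> 9 lines: vrt web nqq rtur jnjsg orpc gtmj vevn zpzn
Hunk 2: at line 6 remove [gtmj,vevn] add [oyh] -> 8 lines: vrt web nqq rtur jnjsg orpc oyh zpzn
Hunk 3: at line 1 remove [nqq,rtur,jnjsg] add [xqel,leqx,zcp] -> 8 lines: vrt web xqel leqx zcp orpc oyh zpzn
Hunk 4: at line 1 remove [xqel,leqx] add [nulw,ntwk,cfatz] -> 9 lines: vrt web nulw ntwk cfatz zcp orpc oyh zpzn
Hunk 5: at line 6 remove [orpc] add [fdexx] -> 9 lines: vrt web nulw ntwk cfatz zcp fdexx oyh zpzn
Hunk 6: at line 1 remove [nulw] add [dvb] -> 9 lines: vrt web dvb ntwk cfatz zcp fdexx oyh zpzn
Hunk 7: at line 1 remove [web,dvb] add [wxu,ohrlt,fqtm] -> 10 lines: vrt wxu ohrlt fqtm ntwk cfatz zcp fdexx oyh zpzn

Answer: vrt
wxu
ohrlt
fqtm
ntwk
cfatz
zcp
fdexx
oyh
zpzn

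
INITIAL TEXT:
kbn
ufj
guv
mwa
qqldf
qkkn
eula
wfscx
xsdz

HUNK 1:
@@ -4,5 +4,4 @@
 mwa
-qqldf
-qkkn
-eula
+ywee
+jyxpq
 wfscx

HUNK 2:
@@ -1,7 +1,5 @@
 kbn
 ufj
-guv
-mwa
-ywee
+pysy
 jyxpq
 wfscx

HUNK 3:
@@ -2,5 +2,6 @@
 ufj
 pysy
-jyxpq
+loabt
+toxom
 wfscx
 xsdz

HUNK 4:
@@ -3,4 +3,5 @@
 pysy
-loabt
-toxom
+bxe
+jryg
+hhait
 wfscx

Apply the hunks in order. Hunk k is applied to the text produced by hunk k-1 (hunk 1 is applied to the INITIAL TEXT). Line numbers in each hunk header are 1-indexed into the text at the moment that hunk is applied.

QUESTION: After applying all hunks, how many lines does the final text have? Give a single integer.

Answer: 8

Derivation:
Hunk 1: at line 4 remove [qqldf,qkkn,eula] add [ywee,jyxpq] -> 8 lines: kbn ufj guv mwa ywee jyxpq wfscx xsdz
Hunk 2: at line 1 remove [guv,mwa,ywee] add [pysy] -> 6 lines: kbn ufj pysy jyxpq wfscx xsdz
Hunk 3: at line 2 remove [jyxpq] add [loabt,toxom] -> 7 lines: kbn ufj pysy loabt toxom wfscx xsdz
Hunk 4: at line 3 remove [loabt,toxom] add [bxe,jryg,hhait] -> 8 lines: kbn ufj pysy bxe jryg hhait wfscx xsdz
Final line count: 8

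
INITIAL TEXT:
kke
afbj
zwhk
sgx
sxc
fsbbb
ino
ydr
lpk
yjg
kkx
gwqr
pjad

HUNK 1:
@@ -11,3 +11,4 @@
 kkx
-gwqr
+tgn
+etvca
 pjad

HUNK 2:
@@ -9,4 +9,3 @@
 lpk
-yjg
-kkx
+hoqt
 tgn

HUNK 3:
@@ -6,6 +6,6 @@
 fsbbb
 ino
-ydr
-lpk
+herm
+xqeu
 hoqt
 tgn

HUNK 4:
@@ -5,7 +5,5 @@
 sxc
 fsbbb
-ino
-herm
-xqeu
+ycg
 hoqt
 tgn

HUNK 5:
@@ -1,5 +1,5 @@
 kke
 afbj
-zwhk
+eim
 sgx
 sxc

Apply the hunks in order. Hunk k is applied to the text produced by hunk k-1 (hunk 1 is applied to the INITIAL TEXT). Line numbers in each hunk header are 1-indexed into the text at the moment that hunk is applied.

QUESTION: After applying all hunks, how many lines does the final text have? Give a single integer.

Hunk 1: at line 11 remove [gwqr] add [tgn,etvca] -> 14 lines: kke afbj zwhk sgx sxc fsbbb ino ydr lpk yjg kkx tgn etvca pjad
Hunk 2: at line 9 remove [yjg,kkx] add [hoqt] -> 13 lines: kke afbj zwhk sgx sxc fsbbb ino ydr lpk hoqt tgn etvca pjad
Hunk 3: at line 6 remove [ydr,lpk] add [herm,xqeu] -> 13 lines: kke afbj zwhk sgx sxc fsbbb ino herm xqeu hoqt tgn etvca pjad
Hunk 4: at line 5 remove [ino,herm,xqeu] add [ycg] -> 11 lines: kke afbj zwhk sgx sxc fsbbb ycg hoqt tgn etvca pjad
Hunk 5: at line 1 remove [zwhk] add [eim] -> 11 lines: kke afbj eim sgx sxc fsbbb ycg hoqt tgn etvca pjad
Final line count: 11

Answer: 11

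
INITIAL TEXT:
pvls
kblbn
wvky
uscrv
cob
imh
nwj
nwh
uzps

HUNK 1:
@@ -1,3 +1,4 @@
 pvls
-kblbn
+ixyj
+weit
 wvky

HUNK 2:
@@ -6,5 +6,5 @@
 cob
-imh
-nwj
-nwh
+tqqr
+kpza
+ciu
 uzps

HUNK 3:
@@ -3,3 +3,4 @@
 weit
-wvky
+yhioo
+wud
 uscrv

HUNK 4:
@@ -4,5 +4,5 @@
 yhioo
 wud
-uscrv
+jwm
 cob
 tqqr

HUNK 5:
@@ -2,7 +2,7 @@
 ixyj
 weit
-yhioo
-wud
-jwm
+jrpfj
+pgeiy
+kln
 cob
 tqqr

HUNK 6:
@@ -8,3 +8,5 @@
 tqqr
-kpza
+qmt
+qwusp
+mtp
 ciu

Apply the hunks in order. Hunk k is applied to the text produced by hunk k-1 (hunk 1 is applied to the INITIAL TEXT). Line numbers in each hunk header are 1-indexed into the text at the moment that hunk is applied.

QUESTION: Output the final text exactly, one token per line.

Answer: pvls
ixyj
weit
jrpfj
pgeiy
kln
cob
tqqr
qmt
qwusp
mtp
ciu
uzps

Derivation:
Hunk 1: at line 1 remove [kblbn] add [ixyj,weit] -> 10 lines: pvls ixyj weit wvky uscrv cob imh nwj nwh uzps
Hunk 2: at line 6 remove [imh,nwj,nwh] add [tqqr,kpza,ciu] -> 10 lines: pvls ixyj weit wvky uscrv cob tqqr kpza ciu uzps
Hunk 3: at line 3 remove [wvky] add [yhioo,wud] -> 11 lines: pvls ixyj weit yhioo wud uscrv cob tqqr kpza ciu uzps
Hunk 4: at line 4 remove [uscrv] add [jwm] -> 11 lines: pvls ixyj weit yhioo wud jwm cob tqqr kpza ciu uzps
Hunk 5: at line 2 remove [yhioo,wud,jwm] add [jrpfj,pgeiy,kln] -> 11 lines: pvls ixyj weit jrpfj pgeiy kln cob tqqr kpza ciu uzps
Hunk 6: at line 8 remove [kpza] add [qmt,qwusp,mtp] -> 13 lines: pvls ixyj weit jrpfj pgeiy kln cob tqqr qmt qwusp mtp ciu uzps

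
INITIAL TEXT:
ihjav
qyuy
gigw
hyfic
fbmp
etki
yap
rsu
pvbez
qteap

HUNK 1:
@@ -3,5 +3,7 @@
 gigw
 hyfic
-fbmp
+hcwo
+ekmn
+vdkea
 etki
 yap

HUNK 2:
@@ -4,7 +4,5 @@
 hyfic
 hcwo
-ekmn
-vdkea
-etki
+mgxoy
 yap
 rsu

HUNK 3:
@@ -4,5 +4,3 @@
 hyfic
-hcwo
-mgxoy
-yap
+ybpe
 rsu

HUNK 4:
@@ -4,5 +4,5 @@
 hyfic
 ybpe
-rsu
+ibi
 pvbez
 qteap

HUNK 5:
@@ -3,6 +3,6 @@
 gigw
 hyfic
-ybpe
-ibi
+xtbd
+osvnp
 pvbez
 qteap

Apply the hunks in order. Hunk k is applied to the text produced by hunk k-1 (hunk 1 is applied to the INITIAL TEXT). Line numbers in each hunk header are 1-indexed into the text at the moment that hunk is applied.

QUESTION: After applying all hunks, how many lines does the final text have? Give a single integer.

Answer: 8

Derivation:
Hunk 1: at line 3 remove [fbmp] add [hcwo,ekmn,vdkea] -> 12 lines: ihjav qyuy gigw hyfic hcwo ekmn vdkea etki yap rsu pvbez qteap
Hunk 2: at line 4 remove [ekmn,vdkea,etki] add [mgxoy] -> 10 lines: ihjav qyuy gigw hyfic hcwo mgxoy yap rsu pvbez qteap
Hunk 3: at line 4 remove [hcwo,mgxoy,yap] add [ybpe] -> 8 lines: ihjav qyuy gigw hyfic ybpe rsu pvbez qteap
Hunk 4: at line 4 remove [rsu] add [ibi] -> 8 lines: ihjav qyuy gigw hyfic ybpe ibi pvbez qteap
Hunk 5: at line 3 remove [ybpe,ibi] add [xtbd,osvnp] -> 8 lines: ihjav qyuy gigw hyfic xtbd osvnp pvbez qteap
Final line count: 8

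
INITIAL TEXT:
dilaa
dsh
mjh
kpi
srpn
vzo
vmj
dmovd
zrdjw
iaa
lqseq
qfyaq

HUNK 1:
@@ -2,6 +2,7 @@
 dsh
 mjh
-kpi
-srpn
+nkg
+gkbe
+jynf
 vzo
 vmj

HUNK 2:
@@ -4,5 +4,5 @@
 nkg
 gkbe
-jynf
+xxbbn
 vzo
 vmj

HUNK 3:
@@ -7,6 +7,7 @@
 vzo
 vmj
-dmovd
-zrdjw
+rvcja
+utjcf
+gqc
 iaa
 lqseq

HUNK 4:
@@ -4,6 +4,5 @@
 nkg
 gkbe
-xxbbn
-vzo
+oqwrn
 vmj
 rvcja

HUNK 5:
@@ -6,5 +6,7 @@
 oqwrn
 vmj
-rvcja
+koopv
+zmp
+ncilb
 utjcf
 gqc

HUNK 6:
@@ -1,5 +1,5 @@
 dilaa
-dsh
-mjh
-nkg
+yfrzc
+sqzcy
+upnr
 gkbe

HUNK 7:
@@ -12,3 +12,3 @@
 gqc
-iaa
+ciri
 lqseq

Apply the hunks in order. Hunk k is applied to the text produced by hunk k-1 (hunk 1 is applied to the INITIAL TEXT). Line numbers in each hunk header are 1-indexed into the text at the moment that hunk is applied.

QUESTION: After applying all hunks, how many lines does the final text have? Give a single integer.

Answer: 15

Derivation:
Hunk 1: at line 2 remove [kpi,srpn] add [nkg,gkbe,jynf] -> 13 lines: dilaa dsh mjh nkg gkbe jynf vzo vmj dmovd zrdjw iaa lqseq qfyaq
Hunk 2: at line 4 remove [jynf] add [xxbbn] -> 13 lines: dilaa dsh mjh nkg gkbe xxbbn vzo vmj dmovd zrdjw iaa lqseq qfyaq
Hunk 3: at line 7 remove [dmovd,zrdjw] add [rvcja,utjcf,gqc] -> 14 lines: dilaa dsh mjh nkg gkbe xxbbn vzo vmj rvcja utjcf gqc iaa lqseq qfyaq
Hunk 4: at line 4 remove [xxbbn,vzo] add [oqwrn] -> 13 lines: dilaa dsh mjh nkg gkbe oqwrn vmj rvcja utjcf gqc iaa lqseq qfyaq
Hunk 5: at line 6 remove [rvcja] add [koopv,zmp,ncilb] -> 15 lines: dilaa dsh mjh nkg gkbe oqwrn vmj koopv zmp ncilb utjcf gqc iaa lqseq qfyaq
Hunk 6: at line 1 remove [dsh,mjh,nkg] add [yfrzc,sqzcy,upnr] -> 15 lines: dilaa yfrzc sqzcy upnr gkbe oqwrn vmj koopv zmp ncilb utjcf gqc iaa lqseq qfyaq
Hunk 7: at line 12 remove [iaa] add [ciri] -> 15 lines: dilaa yfrzc sqzcy upnr gkbe oqwrn vmj koopv zmp ncilb utjcf gqc ciri lqseq qfyaq
Final line count: 15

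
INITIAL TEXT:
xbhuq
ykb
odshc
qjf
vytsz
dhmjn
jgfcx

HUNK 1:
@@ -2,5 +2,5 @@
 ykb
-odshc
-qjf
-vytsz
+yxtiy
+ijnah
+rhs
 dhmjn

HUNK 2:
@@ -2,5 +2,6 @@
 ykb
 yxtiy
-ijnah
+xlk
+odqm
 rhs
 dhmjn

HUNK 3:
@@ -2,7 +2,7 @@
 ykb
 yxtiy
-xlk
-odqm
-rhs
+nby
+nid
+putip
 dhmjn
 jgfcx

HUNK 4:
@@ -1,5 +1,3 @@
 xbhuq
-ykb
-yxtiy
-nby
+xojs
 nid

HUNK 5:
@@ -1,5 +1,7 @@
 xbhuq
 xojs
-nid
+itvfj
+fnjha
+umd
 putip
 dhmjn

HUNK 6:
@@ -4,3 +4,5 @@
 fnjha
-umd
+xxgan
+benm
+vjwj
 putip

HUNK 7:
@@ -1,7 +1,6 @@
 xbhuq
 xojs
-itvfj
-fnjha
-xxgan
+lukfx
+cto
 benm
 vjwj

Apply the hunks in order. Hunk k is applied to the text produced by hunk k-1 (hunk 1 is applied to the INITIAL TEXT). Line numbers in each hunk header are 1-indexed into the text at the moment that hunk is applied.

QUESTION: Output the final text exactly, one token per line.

Answer: xbhuq
xojs
lukfx
cto
benm
vjwj
putip
dhmjn
jgfcx

Derivation:
Hunk 1: at line 2 remove [odshc,qjf,vytsz] add [yxtiy,ijnah,rhs] -> 7 lines: xbhuq ykb yxtiy ijnah rhs dhmjn jgfcx
Hunk 2: at line 2 remove [ijnah] add [xlk,odqm] -> 8 lines: xbhuq ykb yxtiy xlk odqm rhs dhmjn jgfcx
Hunk 3: at line 2 remove [xlk,odqm,rhs] add [nby,nid,putip] -> 8 lines: xbhuq ykb yxtiy nby nid putip dhmjn jgfcx
Hunk 4: at line 1 remove [ykb,yxtiy,nby] add [xojs] -> 6 lines: xbhuq xojs nid putip dhmjn jgfcx
Hunk 5: at line 1 remove [nid] add [itvfj,fnjha,umd] -> 8 lines: xbhuq xojs itvfj fnjha umd putip dhmjn jgfcx
Hunk 6: at line 4 remove [umd] add [xxgan,benm,vjwj] -> 10 lines: xbhuq xojs itvfj fnjha xxgan benm vjwj putip dhmjn jgfcx
Hunk 7: at line 1 remove [itvfj,fnjha,xxgan] add [lukfx,cto] -> 9 lines: xbhuq xojs lukfx cto benm vjwj putip dhmjn jgfcx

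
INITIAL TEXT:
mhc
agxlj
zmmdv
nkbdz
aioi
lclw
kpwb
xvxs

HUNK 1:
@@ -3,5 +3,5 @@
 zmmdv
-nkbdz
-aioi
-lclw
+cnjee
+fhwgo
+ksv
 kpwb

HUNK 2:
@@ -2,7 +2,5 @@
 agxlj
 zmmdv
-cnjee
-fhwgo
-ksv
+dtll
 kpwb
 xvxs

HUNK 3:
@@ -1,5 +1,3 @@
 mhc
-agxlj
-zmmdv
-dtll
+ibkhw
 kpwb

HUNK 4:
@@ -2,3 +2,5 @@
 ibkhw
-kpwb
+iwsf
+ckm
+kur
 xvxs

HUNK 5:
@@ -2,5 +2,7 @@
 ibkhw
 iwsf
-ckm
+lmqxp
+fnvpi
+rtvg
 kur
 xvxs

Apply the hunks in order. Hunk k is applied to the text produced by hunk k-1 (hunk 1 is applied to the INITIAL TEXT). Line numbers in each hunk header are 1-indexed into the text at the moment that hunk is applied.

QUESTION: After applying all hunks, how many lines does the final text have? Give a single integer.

Answer: 8

Derivation:
Hunk 1: at line 3 remove [nkbdz,aioi,lclw] add [cnjee,fhwgo,ksv] -> 8 lines: mhc agxlj zmmdv cnjee fhwgo ksv kpwb xvxs
Hunk 2: at line 2 remove [cnjee,fhwgo,ksv] add [dtll] -> 6 lines: mhc agxlj zmmdv dtll kpwb xvxs
Hunk 3: at line 1 remove [agxlj,zmmdv,dtll] add [ibkhw] -> 4 lines: mhc ibkhw kpwb xvxs
Hunk 4: at line 2 remove [kpwb] add [iwsf,ckm,kur] -> 6 lines: mhc ibkhw iwsf ckm kur xvxs
Hunk 5: at line 2 remove [ckm] add [lmqxp,fnvpi,rtvg] -> 8 lines: mhc ibkhw iwsf lmqxp fnvpi rtvg kur xvxs
Final line count: 8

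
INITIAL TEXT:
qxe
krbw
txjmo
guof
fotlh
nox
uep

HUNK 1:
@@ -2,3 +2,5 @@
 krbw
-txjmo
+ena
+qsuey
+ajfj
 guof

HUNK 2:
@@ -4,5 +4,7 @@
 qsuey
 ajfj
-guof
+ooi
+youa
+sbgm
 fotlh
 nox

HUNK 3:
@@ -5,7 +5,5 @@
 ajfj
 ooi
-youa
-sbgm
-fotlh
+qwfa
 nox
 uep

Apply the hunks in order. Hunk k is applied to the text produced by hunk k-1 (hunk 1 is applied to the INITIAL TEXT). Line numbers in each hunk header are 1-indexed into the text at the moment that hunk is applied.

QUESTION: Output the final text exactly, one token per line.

Answer: qxe
krbw
ena
qsuey
ajfj
ooi
qwfa
nox
uep

Derivation:
Hunk 1: at line 2 remove [txjmo] add [ena,qsuey,ajfj] -> 9 lines: qxe krbw ena qsuey ajfj guof fotlh nox uep
Hunk 2: at line 4 remove [guof] add [ooi,youa,sbgm] -> 11 lines: qxe krbw ena qsuey ajfj ooi youa sbgm fotlh nox uep
Hunk 3: at line 5 remove [youa,sbgm,fotlh] add [qwfa] -> 9 lines: qxe krbw ena qsuey ajfj ooi qwfa nox uep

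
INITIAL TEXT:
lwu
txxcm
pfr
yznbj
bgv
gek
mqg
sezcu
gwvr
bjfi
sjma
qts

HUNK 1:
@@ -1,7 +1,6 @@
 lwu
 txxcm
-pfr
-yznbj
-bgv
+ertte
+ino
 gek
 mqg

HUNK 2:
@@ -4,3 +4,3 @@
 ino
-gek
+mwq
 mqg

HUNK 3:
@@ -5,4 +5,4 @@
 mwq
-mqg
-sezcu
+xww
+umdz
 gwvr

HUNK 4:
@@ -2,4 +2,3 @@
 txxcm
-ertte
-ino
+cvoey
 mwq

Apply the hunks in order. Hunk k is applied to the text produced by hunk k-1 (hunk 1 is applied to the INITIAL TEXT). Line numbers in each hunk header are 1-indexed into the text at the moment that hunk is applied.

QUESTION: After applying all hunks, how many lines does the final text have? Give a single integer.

Answer: 10

Derivation:
Hunk 1: at line 1 remove [pfr,yznbj,bgv] add [ertte,ino] -> 11 lines: lwu txxcm ertte ino gek mqg sezcu gwvr bjfi sjma qts
Hunk 2: at line 4 remove [gek] add [mwq] -> 11 lines: lwu txxcm ertte ino mwq mqg sezcu gwvr bjfi sjma qts
Hunk 3: at line 5 remove [mqg,sezcu] add [xww,umdz] -> 11 lines: lwu txxcm ertte ino mwq xww umdz gwvr bjfi sjma qts
Hunk 4: at line 2 remove [ertte,ino] add [cvoey] -> 10 lines: lwu txxcm cvoey mwq xww umdz gwvr bjfi sjma qts
Final line count: 10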